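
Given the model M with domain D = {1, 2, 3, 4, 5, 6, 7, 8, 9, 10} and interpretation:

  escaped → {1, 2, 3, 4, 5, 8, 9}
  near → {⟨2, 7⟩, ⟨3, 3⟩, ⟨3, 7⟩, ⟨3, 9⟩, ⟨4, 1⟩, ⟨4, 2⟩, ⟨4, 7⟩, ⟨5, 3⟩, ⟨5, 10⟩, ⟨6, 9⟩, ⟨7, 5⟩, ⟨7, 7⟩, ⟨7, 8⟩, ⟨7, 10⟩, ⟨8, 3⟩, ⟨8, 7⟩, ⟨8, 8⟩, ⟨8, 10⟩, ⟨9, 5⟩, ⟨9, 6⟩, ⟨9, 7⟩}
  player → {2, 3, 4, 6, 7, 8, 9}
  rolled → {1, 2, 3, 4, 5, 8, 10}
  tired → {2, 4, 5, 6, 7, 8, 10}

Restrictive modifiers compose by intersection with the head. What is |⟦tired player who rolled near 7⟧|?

⟦who rolled⟧ = ⟦rolled⟧ = {1, 2, 3, 4, 5, 8, 10}
⟦near 7⟧ = {x : ⟨x, 7⟩ ∈ ⟦near⟧} = {2, 3, 4, 7, 8, 9}
⟦player⟧ = {2, 3, 4, 6, 7, 8, 9}
… ∩ ⟦who rolled⟧ = {2, 3, 4, 6, 7, 8, 9} ∩ {1, 2, 3, 4, 5, 8, 10} = {2, 3, 4, 8}
… ∩ ⟦near 7⟧ = {2, 3, 4, 8} ∩ {2, 3, 4, 7, 8, 9} = {2, 3, 4, 8}
… ∩ ⟦tired⟧ = {2, 3, 4, 8} ∩ {2, 4, 5, 6, 7, 8, 10} = {2, 4, 8}
⟦tired player who rolled near 7⟧ = {2, 4, 8}, so the cardinality is 3.

3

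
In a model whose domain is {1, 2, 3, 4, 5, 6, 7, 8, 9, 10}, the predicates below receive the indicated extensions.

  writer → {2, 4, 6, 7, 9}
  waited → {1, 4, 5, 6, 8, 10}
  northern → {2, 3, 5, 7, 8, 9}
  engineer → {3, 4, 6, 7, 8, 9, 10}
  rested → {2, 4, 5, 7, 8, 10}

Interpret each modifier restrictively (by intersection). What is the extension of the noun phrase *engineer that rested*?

{4, 7, 8, 10}

⟦that rested⟧ = ⟦rested⟧ = {2, 4, 5, 7, 8, 10}
⟦engineer⟧ = {3, 4, 6, 7, 8, 9, 10}
… ∩ ⟦that rested⟧ = {3, 4, 6, 7, 8, 9, 10} ∩ {2, 4, 5, 7, 8, 10} = {4, 7, 8, 10}
So ⟦engineer that rested⟧ = {4, 7, 8, 10}.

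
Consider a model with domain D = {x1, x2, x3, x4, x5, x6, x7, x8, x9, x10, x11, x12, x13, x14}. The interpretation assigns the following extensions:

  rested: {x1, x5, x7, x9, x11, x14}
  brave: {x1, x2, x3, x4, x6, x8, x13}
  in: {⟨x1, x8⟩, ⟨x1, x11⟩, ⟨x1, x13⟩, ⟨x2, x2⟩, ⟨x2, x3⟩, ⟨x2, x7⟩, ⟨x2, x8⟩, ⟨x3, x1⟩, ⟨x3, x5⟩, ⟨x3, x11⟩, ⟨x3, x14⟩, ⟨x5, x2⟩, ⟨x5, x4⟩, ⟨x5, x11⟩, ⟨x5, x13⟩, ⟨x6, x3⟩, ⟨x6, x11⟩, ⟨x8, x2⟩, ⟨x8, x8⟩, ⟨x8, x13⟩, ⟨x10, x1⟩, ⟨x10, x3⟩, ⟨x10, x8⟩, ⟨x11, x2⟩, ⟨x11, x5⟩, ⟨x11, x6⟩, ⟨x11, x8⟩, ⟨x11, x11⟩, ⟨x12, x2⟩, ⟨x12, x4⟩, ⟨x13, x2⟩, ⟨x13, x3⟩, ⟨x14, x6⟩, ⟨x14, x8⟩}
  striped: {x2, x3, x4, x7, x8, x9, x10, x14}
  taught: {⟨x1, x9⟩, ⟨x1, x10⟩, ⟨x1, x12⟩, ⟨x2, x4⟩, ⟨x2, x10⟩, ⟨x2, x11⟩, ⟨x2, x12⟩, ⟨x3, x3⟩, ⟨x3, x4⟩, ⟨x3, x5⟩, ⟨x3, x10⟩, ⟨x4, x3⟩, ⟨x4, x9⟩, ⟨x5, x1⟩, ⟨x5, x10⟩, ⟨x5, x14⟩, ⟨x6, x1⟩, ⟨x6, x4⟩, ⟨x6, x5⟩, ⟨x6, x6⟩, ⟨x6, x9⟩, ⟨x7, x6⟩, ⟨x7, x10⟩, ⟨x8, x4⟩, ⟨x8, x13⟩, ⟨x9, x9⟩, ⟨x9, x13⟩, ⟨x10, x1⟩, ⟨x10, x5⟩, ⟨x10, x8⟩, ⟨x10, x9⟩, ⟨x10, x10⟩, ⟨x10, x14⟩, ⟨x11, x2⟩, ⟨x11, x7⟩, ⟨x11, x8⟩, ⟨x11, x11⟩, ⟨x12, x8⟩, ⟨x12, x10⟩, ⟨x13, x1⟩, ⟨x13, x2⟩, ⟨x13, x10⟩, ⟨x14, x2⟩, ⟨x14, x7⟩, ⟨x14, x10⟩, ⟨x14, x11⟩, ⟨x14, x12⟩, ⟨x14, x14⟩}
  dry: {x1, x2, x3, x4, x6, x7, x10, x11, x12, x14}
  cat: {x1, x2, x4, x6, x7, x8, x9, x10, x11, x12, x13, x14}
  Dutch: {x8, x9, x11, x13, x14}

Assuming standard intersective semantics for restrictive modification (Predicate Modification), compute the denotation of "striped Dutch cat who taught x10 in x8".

⟦who taught x10⟧ = {x : ⟨x, x10⟩ ∈ ⟦taught⟧} = {x1, x2, x3, x5, x7, x10, x12, x13, x14}
⟦in x8⟧ = {x : ⟨x, x8⟩ ∈ ⟦in⟧} = {x1, x2, x8, x10, x11, x14}
⟦cat⟧ = {x1, x2, x4, x6, x7, x8, x9, x10, x11, x12, x13, x14}
… ∩ ⟦who taught x10⟧ = {x1, x2, x4, x6, x7, x8, x9, x10, x11, x12, x13, x14} ∩ {x1, x2, x3, x5, x7, x10, x12, x13, x14} = {x1, x2, x7, x10, x12, x13, x14}
… ∩ ⟦in x8⟧ = {x1, x2, x7, x10, x12, x13, x14} ∩ {x1, x2, x8, x10, x11, x14} = {x1, x2, x10, x14}
… ∩ ⟦striped⟧ = {x1, x2, x10, x14} ∩ {x2, x3, x4, x7, x8, x9, x10, x14} = {x2, x10, x14}
… ∩ ⟦Dutch⟧ = {x2, x10, x14} ∩ {x8, x9, x11, x13, x14} = {x14}
So ⟦striped Dutch cat who taught x10 in x8⟧ = {x14}.

{x14}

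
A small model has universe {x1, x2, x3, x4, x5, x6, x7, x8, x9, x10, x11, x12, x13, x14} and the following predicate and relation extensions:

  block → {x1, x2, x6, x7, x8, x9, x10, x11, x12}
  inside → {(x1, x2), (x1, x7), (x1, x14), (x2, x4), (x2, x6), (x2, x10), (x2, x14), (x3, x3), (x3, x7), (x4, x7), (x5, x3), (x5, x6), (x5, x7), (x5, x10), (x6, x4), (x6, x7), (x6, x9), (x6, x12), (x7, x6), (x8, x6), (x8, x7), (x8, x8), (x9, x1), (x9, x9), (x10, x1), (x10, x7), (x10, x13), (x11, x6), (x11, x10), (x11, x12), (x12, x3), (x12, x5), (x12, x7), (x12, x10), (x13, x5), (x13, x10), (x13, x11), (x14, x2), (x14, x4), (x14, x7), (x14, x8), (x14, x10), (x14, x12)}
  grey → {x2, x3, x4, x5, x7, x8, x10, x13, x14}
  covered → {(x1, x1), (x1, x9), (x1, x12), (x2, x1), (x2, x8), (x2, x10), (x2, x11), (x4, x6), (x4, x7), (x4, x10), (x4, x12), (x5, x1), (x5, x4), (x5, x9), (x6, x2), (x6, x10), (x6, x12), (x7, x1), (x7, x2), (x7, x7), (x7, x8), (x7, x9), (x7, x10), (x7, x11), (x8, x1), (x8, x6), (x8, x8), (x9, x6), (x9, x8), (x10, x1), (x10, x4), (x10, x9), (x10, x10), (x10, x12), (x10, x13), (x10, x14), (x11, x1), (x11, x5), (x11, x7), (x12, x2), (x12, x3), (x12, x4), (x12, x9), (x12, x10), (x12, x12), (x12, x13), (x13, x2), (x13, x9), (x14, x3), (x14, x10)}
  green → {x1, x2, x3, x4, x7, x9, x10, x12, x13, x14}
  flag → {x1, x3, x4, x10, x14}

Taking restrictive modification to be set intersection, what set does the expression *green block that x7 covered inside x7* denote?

{x1, x10}

⟦that x7 covered⟧ = {x : ⟨x7, x⟩ ∈ ⟦covered⟧} = {x1, x2, x7, x8, x9, x10, x11}
⟦inside x7⟧ = {x : ⟨x, x7⟩ ∈ ⟦inside⟧} = {x1, x3, x4, x5, x6, x8, x10, x12, x14}
⟦block⟧ = {x1, x2, x6, x7, x8, x9, x10, x11, x12}
… ∩ ⟦that x7 covered⟧ = {x1, x2, x6, x7, x8, x9, x10, x11, x12} ∩ {x1, x2, x7, x8, x9, x10, x11} = {x1, x2, x7, x8, x9, x10, x11}
… ∩ ⟦inside x7⟧ = {x1, x2, x7, x8, x9, x10, x11} ∩ {x1, x3, x4, x5, x6, x8, x10, x12, x14} = {x1, x8, x10}
… ∩ ⟦green⟧ = {x1, x8, x10} ∩ {x1, x2, x3, x4, x7, x9, x10, x12, x13, x14} = {x1, x10}
So ⟦green block that x7 covered inside x7⟧ = {x1, x10}.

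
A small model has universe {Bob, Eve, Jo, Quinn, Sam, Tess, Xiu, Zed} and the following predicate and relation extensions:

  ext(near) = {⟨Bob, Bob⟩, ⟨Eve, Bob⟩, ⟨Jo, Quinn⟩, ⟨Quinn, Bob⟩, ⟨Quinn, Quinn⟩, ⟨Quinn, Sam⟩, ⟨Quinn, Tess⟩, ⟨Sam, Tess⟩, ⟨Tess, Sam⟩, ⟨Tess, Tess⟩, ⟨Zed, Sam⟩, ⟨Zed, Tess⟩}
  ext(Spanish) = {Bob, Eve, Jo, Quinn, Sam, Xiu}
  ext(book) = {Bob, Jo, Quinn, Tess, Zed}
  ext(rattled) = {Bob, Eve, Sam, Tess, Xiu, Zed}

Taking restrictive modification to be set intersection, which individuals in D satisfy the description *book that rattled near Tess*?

⟦that rattled⟧ = ⟦rattled⟧ = {Bob, Eve, Sam, Tess, Xiu, Zed}
⟦near Tess⟧ = {x : ⟨x, Tess⟩ ∈ ⟦near⟧} = {Quinn, Sam, Tess, Zed}
⟦book⟧ = {Bob, Jo, Quinn, Tess, Zed}
… ∩ ⟦that rattled⟧ = {Bob, Jo, Quinn, Tess, Zed} ∩ {Bob, Eve, Sam, Tess, Xiu, Zed} = {Bob, Tess, Zed}
… ∩ ⟦near Tess⟧ = {Bob, Tess, Zed} ∩ {Quinn, Sam, Tess, Zed} = {Tess, Zed}
So ⟦book that rattled near Tess⟧ = {Tess, Zed}.

{Tess, Zed}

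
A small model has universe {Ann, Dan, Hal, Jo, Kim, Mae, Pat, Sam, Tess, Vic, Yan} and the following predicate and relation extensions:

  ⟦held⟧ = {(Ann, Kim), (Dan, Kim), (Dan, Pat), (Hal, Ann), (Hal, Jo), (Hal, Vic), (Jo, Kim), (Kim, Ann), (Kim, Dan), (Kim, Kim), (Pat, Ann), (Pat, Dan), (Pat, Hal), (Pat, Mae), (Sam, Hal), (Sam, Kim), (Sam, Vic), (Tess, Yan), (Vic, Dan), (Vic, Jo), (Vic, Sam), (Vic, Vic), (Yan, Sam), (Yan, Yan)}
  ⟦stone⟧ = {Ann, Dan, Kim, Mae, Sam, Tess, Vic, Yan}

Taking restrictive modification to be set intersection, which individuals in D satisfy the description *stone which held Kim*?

{Ann, Dan, Kim, Sam}

⟦which held Kim⟧ = {x : ⟨x, Kim⟩ ∈ ⟦held⟧} = {Ann, Dan, Jo, Kim, Sam}
⟦stone⟧ = {Ann, Dan, Kim, Mae, Sam, Tess, Vic, Yan}
… ∩ ⟦which held Kim⟧ = {Ann, Dan, Kim, Mae, Sam, Tess, Vic, Yan} ∩ {Ann, Dan, Jo, Kim, Sam} = {Ann, Dan, Kim, Sam}
So ⟦stone which held Kim⟧ = {Ann, Dan, Kim, Sam}.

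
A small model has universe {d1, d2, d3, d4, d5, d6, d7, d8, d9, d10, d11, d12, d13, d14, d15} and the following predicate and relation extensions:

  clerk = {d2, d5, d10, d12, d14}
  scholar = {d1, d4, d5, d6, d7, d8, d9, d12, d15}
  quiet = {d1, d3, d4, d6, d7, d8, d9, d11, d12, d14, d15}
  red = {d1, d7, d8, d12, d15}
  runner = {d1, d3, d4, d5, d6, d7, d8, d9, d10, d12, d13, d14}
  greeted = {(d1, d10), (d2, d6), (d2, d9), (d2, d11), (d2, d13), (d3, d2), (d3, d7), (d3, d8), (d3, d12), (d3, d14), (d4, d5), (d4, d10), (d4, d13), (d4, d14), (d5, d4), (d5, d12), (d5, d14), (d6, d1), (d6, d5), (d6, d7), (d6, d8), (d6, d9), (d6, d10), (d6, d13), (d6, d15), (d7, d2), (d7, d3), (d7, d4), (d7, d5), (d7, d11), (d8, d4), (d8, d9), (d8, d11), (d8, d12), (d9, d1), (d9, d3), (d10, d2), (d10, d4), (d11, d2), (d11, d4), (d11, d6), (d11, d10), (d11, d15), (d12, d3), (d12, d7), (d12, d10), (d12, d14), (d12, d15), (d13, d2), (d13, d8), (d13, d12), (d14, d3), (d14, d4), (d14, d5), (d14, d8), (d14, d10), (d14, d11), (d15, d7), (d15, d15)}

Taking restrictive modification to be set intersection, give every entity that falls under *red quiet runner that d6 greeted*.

⟦that d6 greeted⟧ = {x : ⟨d6, x⟩ ∈ ⟦greeted⟧} = {d1, d5, d7, d8, d9, d10, d13, d15}
⟦runner⟧ = {d1, d3, d4, d5, d6, d7, d8, d9, d10, d12, d13, d14}
… ∩ ⟦that d6 greeted⟧ = {d1, d3, d4, d5, d6, d7, d8, d9, d10, d12, d13, d14} ∩ {d1, d5, d7, d8, d9, d10, d13, d15} = {d1, d5, d7, d8, d9, d10, d13}
… ∩ ⟦red⟧ = {d1, d5, d7, d8, d9, d10, d13} ∩ {d1, d7, d8, d12, d15} = {d1, d7, d8}
… ∩ ⟦quiet⟧ = {d1, d7, d8} ∩ {d1, d3, d4, d6, d7, d8, d9, d11, d12, d14, d15} = {d1, d7, d8}
So ⟦red quiet runner that d6 greeted⟧ = {d1, d7, d8}.

{d1, d7, d8}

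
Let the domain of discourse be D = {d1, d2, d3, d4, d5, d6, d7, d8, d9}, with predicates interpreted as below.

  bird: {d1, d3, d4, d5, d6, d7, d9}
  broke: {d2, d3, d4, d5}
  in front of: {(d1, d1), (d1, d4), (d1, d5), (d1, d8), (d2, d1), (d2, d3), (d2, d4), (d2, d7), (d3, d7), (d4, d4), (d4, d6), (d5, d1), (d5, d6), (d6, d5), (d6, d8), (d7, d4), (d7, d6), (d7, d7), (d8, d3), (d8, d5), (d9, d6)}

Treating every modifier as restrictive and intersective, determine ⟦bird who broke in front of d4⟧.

{d4}

⟦who broke⟧ = ⟦broke⟧ = {d2, d3, d4, d5}
⟦in front of d4⟧ = {x : ⟨x, d4⟩ ∈ ⟦in front of⟧} = {d1, d2, d4, d7}
⟦bird⟧ = {d1, d3, d4, d5, d6, d7, d9}
… ∩ ⟦who broke⟧ = {d1, d3, d4, d5, d6, d7, d9} ∩ {d2, d3, d4, d5} = {d3, d4, d5}
… ∩ ⟦in front of d4⟧ = {d3, d4, d5} ∩ {d1, d2, d4, d7} = {d4}
So ⟦bird who broke in front of d4⟧ = {d4}.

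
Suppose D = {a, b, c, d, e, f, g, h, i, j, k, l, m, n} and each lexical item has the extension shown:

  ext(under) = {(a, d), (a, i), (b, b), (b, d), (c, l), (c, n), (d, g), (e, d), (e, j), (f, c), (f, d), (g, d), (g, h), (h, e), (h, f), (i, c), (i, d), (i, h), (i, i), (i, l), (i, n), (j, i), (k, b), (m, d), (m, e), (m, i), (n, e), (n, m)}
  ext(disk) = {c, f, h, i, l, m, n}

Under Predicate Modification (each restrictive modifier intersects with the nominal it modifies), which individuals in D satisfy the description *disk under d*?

⟦under d⟧ = {x : ⟨x, d⟩ ∈ ⟦under⟧} = {a, b, e, f, g, i, m}
⟦disk⟧ = {c, f, h, i, l, m, n}
… ∩ ⟦under d⟧ = {c, f, h, i, l, m, n} ∩ {a, b, e, f, g, i, m} = {f, i, m}
So ⟦disk under d⟧ = {f, i, m}.

{f, i, m}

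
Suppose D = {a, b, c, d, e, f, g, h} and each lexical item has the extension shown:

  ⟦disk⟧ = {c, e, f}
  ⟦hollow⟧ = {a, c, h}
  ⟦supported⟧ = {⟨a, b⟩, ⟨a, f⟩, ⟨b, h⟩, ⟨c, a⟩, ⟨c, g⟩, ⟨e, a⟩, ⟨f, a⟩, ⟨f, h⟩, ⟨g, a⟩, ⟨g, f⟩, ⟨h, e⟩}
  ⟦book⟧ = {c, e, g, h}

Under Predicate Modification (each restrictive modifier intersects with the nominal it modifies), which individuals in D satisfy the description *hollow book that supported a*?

{c}

⟦that supported a⟧ = {x : ⟨x, a⟩ ∈ ⟦supported⟧} = {c, e, f, g}
⟦book⟧ = {c, e, g, h}
… ∩ ⟦that supported a⟧ = {c, e, g, h} ∩ {c, e, f, g} = {c, e, g}
… ∩ ⟦hollow⟧ = {c, e, g} ∩ {a, c, h} = {c}
So ⟦hollow book that supported a⟧ = {c}.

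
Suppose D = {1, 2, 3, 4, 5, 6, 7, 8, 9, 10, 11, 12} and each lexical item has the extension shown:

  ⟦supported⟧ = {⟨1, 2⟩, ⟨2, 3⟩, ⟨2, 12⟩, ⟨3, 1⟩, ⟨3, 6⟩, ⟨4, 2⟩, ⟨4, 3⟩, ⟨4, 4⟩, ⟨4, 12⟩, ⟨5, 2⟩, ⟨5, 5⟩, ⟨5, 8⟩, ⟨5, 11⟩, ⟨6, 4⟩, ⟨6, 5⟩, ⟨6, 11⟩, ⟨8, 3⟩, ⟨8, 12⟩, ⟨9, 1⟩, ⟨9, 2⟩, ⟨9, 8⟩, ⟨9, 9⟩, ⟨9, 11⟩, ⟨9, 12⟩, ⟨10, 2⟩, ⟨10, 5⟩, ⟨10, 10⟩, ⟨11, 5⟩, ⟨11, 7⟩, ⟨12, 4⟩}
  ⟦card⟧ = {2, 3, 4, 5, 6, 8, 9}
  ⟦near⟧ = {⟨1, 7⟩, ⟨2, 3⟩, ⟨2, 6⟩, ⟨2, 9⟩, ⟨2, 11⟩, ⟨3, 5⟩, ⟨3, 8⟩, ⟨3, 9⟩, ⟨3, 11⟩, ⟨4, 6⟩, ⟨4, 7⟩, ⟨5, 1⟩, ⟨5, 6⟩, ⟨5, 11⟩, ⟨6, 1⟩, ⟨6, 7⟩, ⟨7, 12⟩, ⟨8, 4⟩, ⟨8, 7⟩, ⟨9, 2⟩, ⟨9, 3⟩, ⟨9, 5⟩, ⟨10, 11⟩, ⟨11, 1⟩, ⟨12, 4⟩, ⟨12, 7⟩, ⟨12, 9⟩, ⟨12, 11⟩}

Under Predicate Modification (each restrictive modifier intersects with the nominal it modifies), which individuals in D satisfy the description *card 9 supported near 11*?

⟦9 supported⟧ = {x : ⟨9, x⟩ ∈ ⟦supported⟧} = {1, 2, 8, 9, 11, 12}
⟦near 11⟧ = {x : ⟨x, 11⟩ ∈ ⟦near⟧} = {2, 3, 5, 10, 12}
⟦card⟧ = {2, 3, 4, 5, 6, 8, 9}
… ∩ ⟦9 supported⟧ = {2, 3, 4, 5, 6, 8, 9} ∩ {1, 2, 8, 9, 11, 12} = {2, 8, 9}
… ∩ ⟦near 11⟧ = {2, 8, 9} ∩ {2, 3, 5, 10, 12} = {2}
So ⟦card 9 supported near 11⟧ = {2}.

{2}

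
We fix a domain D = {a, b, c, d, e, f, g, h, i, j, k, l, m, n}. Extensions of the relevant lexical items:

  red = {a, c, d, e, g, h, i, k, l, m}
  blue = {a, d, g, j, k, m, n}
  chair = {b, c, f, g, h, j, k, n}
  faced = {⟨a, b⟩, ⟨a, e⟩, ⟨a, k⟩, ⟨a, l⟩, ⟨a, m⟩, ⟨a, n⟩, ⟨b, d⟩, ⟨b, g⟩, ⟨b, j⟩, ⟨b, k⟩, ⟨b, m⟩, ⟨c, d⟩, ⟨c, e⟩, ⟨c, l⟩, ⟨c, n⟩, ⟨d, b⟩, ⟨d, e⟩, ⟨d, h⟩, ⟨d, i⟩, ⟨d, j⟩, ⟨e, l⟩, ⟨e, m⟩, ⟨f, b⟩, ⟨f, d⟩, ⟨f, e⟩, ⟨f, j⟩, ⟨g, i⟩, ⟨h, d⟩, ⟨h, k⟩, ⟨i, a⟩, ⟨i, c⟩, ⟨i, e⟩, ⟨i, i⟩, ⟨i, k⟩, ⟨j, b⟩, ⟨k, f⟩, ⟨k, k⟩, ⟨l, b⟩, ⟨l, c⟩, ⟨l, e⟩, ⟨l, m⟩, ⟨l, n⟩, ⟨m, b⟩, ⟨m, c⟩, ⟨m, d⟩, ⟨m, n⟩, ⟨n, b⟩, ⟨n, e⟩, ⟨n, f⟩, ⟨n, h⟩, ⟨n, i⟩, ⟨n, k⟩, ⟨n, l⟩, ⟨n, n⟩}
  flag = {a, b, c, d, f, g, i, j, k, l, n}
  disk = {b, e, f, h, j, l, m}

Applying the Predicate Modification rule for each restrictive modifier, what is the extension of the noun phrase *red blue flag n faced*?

{k}

⟦n faced⟧ = {x : ⟨n, x⟩ ∈ ⟦faced⟧} = {b, e, f, h, i, k, l, n}
⟦flag⟧ = {a, b, c, d, f, g, i, j, k, l, n}
… ∩ ⟦n faced⟧ = {a, b, c, d, f, g, i, j, k, l, n} ∩ {b, e, f, h, i, k, l, n} = {b, f, i, k, l, n}
… ∩ ⟦red⟧ = {b, f, i, k, l, n} ∩ {a, c, d, e, g, h, i, k, l, m} = {i, k, l}
… ∩ ⟦blue⟧ = {i, k, l} ∩ {a, d, g, j, k, m, n} = {k}
So ⟦red blue flag n faced⟧ = {k}.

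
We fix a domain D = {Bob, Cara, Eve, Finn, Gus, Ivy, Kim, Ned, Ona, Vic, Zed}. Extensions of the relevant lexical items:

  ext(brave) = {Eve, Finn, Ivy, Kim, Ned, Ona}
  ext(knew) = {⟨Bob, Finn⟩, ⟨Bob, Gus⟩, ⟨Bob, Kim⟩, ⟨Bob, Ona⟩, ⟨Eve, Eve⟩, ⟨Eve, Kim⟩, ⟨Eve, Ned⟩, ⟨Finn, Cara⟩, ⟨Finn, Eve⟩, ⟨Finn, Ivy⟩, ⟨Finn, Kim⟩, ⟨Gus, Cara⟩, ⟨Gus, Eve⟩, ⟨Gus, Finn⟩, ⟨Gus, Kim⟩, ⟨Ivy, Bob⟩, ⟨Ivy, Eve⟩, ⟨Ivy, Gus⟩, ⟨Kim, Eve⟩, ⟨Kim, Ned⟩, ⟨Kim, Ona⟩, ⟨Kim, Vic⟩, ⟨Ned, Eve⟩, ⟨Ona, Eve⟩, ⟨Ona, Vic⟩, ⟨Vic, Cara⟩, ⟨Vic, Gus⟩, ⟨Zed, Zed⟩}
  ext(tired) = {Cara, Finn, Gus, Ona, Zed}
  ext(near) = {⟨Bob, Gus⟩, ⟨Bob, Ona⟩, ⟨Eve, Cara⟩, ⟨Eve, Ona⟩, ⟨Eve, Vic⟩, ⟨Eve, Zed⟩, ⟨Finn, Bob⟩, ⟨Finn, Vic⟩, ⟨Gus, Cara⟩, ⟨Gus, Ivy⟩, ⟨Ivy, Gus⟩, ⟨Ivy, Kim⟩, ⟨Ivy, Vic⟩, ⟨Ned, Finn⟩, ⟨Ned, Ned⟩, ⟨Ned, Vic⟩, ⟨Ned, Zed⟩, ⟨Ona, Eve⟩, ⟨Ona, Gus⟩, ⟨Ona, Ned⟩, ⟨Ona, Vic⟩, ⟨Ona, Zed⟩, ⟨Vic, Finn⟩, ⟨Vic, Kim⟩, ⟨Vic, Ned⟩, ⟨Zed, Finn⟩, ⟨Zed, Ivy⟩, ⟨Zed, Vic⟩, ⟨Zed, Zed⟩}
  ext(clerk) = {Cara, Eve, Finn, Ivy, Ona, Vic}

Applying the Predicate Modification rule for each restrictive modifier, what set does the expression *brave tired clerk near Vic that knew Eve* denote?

⟦near Vic⟧ = {x : ⟨x, Vic⟩ ∈ ⟦near⟧} = {Eve, Finn, Ivy, Ned, Ona, Zed}
⟦that knew Eve⟧ = {x : ⟨x, Eve⟩ ∈ ⟦knew⟧} = {Eve, Finn, Gus, Ivy, Kim, Ned, Ona}
⟦clerk⟧ = {Cara, Eve, Finn, Ivy, Ona, Vic}
… ∩ ⟦near Vic⟧ = {Cara, Eve, Finn, Ivy, Ona, Vic} ∩ {Eve, Finn, Ivy, Ned, Ona, Zed} = {Eve, Finn, Ivy, Ona}
… ∩ ⟦that knew Eve⟧ = {Eve, Finn, Ivy, Ona} ∩ {Eve, Finn, Gus, Ivy, Kim, Ned, Ona} = {Eve, Finn, Ivy, Ona}
… ∩ ⟦brave⟧ = {Eve, Finn, Ivy, Ona} ∩ {Eve, Finn, Ivy, Kim, Ned, Ona} = {Eve, Finn, Ivy, Ona}
… ∩ ⟦tired⟧ = {Eve, Finn, Ivy, Ona} ∩ {Cara, Finn, Gus, Ona, Zed} = {Finn, Ona}
So ⟦brave tired clerk near Vic that knew Eve⟧ = {Finn, Ona}.

{Finn, Ona}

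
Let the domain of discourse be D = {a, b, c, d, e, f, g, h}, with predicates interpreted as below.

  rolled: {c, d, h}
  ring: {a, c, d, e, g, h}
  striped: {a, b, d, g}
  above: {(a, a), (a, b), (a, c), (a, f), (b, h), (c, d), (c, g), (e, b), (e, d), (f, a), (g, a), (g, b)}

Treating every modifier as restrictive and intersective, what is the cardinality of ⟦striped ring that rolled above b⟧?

0

⟦that rolled⟧ = ⟦rolled⟧ = {c, d, h}
⟦above b⟧ = {x : ⟨x, b⟩ ∈ ⟦above⟧} = {a, e, g}
⟦ring⟧ = {a, c, d, e, g, h}
… ∩ ⟦that rolled⟧ = {a, c, d, e, g, h} ∩ {c, d, h} = {c, d, h}
… ∩ ⟦above b⟧ = {c, d, h} ∩ {a, e, g} = ∅
… ∩ ⟦striped⟧ = ∅ ∩ {a, b, d, g} = ∅
⟦striped ring that rolled above b⟧ = ∅, so the cardinality is 0.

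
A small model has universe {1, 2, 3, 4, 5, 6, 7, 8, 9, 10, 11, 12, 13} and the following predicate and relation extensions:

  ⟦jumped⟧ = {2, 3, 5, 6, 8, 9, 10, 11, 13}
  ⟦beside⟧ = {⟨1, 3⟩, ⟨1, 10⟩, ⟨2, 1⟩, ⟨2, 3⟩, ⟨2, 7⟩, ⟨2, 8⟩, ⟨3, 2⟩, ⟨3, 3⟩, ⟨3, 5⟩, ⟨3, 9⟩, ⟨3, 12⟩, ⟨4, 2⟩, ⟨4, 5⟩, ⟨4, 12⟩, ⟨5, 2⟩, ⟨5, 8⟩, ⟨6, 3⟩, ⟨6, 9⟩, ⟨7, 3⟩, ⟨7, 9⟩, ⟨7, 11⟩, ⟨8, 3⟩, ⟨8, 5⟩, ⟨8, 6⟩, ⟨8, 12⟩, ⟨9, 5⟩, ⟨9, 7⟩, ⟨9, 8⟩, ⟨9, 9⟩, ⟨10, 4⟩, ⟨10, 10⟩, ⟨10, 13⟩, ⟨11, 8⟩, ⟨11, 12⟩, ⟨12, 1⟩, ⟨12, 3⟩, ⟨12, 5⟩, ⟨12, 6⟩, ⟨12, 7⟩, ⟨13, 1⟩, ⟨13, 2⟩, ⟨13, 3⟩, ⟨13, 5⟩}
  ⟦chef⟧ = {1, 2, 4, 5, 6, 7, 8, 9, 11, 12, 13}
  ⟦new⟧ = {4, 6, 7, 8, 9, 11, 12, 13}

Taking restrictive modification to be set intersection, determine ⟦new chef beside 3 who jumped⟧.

⟦beside 3⟧ = {x : ⟨x, 3⟩ ∈ ⟦beside⟧} = {1, 2, 3, 6, 7, 8, 12, 13}
⟦who jumped⟧ = ⟦jumped⟧ = {2, 3, 5, 6, 8, 9, 10, 11, 13}
⟦chef⟧ = {1, 2, 4, 5, 6, 7, 8, 9, 11, 12, 13}
… ∩ ⟦beside 3⟧ = {1, 2, 4, 5, 6, 7, 8, 9, 11, 12, 13} ∩ {1, 2, 3, 6, 7, 8, 12, 13} = {1, 2, 6, 7, 8, 12, 13}
… ∩ ⟦who jumped⟧ = {1, 2, 6, 7, 8, 12, 13} ∩ {2, 3, 5, 6, 8, 9, 10, 11, 13} = {2, 6, 8, 13}
… ∩ ⟦new⟧ = {2, 6, 8, 13} ∩ {4, 6, 7, 8, 9, 11, 12, 13} = {6, 8, 13}
So ⟦new chef beside 3 who jumped⟧ = {6, 8, 13}.

{6, 8, 13}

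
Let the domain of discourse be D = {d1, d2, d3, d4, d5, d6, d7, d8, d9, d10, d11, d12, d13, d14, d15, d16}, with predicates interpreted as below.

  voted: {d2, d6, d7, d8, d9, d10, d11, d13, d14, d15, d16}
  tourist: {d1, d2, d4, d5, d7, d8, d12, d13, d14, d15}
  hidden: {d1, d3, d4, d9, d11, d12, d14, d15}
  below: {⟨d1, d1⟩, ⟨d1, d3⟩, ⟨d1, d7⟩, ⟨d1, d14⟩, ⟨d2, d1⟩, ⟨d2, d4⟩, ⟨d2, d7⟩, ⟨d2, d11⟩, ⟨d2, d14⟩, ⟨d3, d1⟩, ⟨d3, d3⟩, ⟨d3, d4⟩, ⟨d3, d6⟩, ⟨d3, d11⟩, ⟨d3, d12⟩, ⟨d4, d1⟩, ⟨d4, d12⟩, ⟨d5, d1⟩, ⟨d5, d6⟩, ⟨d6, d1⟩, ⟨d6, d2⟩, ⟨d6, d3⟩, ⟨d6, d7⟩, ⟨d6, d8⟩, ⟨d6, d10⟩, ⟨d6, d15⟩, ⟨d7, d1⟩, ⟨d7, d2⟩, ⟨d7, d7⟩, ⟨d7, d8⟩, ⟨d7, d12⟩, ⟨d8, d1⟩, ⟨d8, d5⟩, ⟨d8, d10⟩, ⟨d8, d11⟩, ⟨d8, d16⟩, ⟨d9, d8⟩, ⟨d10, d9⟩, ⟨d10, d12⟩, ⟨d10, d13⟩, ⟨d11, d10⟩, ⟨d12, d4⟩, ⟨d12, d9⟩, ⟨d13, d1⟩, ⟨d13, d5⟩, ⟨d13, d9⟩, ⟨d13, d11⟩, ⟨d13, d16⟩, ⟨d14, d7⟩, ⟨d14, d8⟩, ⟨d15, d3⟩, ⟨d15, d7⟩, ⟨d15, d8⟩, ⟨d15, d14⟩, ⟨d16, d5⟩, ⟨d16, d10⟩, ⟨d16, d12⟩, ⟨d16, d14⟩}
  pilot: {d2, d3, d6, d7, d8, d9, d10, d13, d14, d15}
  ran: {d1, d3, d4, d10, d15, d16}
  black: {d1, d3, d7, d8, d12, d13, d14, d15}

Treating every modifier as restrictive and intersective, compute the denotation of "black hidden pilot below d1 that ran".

{d3}

⟦below d1⟧ = {x : ⟨x, d1⟩ ∈ ⟦below⟧} = {d1, d2, d3, d4, d5, d6, d7, d8, d13}
⟦that ran⟧ = ⟦ran⟧ = {d1, d3, d4, d10, d15, d16}
⟦pilot⟧ = {d2, d3, d6, d7, d8, d9, d10, d13, d14, d15}
… ∩ ⟦below d1⟧ = {d2, d3, d6, d7, d8, d9, d10, d13, d14, d15} ∩ {d1, d2, d3, d4, d5, d6, d7, d8, d13} = {d2, d3, d6, d7, d8, d13}
… ∩ ⟦that ran⟧ = {d2, d3, d6, d7, d8, d13} ∩ {d1, d3, d4, d10, d15, d16} = {d3}
… ∩ ⟦black⟧ = {d3} ∩ {d1, d3, d7, d8, d12, d13, d14, d15} = {d3}
… ∩ ⟦hidden⟧ = {d3} ∩ {d1, d3, d4, d9, d11, d12, d14, d15} = {d3}
So ⟦black hidden pilot below d1 that ran⟧ = {d3}.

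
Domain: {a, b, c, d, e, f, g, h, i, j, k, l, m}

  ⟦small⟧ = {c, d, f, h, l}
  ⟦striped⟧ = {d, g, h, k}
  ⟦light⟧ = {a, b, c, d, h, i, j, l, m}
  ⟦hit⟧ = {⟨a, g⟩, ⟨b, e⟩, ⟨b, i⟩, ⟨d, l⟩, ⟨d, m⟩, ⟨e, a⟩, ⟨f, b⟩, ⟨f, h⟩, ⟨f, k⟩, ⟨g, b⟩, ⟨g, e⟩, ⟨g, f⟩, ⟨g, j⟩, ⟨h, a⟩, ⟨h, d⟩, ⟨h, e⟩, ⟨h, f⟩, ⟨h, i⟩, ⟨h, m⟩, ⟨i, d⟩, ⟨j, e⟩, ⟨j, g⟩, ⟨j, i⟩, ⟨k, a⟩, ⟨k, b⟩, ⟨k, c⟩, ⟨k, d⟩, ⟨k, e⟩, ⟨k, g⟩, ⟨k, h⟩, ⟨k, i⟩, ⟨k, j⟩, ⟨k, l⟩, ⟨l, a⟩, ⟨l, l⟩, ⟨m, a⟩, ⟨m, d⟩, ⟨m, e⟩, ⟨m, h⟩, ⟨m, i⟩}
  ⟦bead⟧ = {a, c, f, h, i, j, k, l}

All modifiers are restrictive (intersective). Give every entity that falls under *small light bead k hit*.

{c, h, l}

⟦k hit⟧ = {x : ⟨k, x⟩ ∈ ⟦hit⟧} = {a, b, c, d, e, g, h, i, j, l}
⟦bead⟧ = {a, c, f, h, i, j, k, l}
… ∩ ⟦k hit⟧ = {a, c, f, h, i, j, k, l} ∩ {a, b, c, d, e, g, h, i, j, l} = {a, c, h, i, j, l}
… ∩ ⟦small⟧ = {a, c, h, i, j, l} ∩ {c, d, f, h, l} = {c, h, l}
… ∩ ⟦light⟧ = {c, h, l} ∩ {a, b, c, d, h, i, j, l, m} = {c, h, l}
So ⟦small light bead k hit⟧ = {c, h, l}.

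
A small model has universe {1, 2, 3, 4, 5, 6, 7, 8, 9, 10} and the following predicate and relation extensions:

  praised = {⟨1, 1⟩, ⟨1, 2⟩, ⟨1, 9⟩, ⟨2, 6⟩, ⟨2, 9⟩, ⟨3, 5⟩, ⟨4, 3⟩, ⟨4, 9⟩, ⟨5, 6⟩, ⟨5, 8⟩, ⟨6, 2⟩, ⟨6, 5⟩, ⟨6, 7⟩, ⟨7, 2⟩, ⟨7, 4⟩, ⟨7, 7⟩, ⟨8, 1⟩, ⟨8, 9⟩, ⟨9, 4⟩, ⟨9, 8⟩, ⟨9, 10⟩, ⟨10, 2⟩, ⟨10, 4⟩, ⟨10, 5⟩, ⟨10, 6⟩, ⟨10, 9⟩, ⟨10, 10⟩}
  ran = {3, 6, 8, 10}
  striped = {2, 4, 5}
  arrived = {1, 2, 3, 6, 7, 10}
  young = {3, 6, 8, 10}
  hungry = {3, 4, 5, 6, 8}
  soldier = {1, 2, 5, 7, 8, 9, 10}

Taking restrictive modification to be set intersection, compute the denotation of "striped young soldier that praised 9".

{ }

⟦that praised 9⟧ = {x : ⟨x, 9⟩ ∈ ⟦praised⟧} = {1, 2, 4, 8, 10}
⟦soldier⟧ = {1, 2, 5, 7, 8, 9, 10}
… ∩ ⟦that praised 9⟧ = {1, 2, 5, 7, 8, 9, 10} ∩ {1, 2, 4, 8, 10} = {1, 2, 8, 10}
… ∩ ⟦striped⟧ = {1, 2, 8, 10} ∩ {2, 4, 5} = {2}
… ∩ ⟦young⟧ = {2} ∩ {3, 6, 8, 10} = ∅
So ⟦striped young soldier that praised 9⟧ = { }.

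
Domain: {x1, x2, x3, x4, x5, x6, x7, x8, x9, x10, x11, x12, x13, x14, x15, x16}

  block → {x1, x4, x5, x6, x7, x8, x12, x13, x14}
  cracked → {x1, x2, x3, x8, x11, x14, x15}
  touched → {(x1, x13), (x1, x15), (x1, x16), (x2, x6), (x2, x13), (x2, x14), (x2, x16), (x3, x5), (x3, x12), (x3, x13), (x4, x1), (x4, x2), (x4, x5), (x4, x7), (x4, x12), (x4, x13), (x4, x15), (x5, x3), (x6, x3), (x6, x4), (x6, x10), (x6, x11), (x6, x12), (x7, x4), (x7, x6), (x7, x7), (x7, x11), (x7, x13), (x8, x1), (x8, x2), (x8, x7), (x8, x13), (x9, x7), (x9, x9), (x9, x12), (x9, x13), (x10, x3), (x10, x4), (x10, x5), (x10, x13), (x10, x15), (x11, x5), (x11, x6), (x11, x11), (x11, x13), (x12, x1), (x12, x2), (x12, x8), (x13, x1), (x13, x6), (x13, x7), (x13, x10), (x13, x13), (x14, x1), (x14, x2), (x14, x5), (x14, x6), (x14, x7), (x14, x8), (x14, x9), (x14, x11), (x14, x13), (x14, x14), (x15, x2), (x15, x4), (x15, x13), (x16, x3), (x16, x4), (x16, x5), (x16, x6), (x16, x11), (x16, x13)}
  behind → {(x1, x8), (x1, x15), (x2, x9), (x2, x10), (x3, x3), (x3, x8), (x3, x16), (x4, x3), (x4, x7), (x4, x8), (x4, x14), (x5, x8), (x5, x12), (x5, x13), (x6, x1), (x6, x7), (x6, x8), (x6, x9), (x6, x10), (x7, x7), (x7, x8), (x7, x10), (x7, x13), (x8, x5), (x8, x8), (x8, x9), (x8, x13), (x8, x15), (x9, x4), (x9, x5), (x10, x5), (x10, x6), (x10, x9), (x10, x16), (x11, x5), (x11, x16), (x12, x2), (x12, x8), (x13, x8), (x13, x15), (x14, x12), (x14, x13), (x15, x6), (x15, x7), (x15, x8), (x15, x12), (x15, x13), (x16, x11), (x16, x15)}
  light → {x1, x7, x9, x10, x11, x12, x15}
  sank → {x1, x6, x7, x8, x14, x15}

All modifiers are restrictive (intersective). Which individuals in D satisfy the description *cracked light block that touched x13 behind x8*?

{x1}

⟦that touched x13⟧ = {x : ⟨x, x13⟩ ∈ ⟦touched⟧} = {x1, x2, x3, x4, x7, x8, x9, x10, x11, x13, x14, x15, x16}
⟦behind x8⟧ = {x : ⟨x, x8⟩ ∈ ⟦behind⟧} = {x1, x3, x4, x5, x6, x7, x8, x12, x13, x15}
⟦block⟧ = {x1, x4, x5, x6, x7, x8, x12, x13, x14}
… ∩ ⟦that touched x13⟧ = {x1, x4, x5, x6, x7, x8, x12, x13, x14} ∩ {x1, x2, x3, x4, x7, x8, x9, x10, x11, x13, x14, x15, x16} = {x1, x4, x7, x8, x13, x14}
… ∩ ⟦behind x8⟧ = {x1, x4, x7, x8, x13, x14} ∩ {x1, x3, x4, x5, x6, x7, x8, x12, x13, x15} = {x1, x4, x7, x8, x13}
… ∩ ⟦cracked⟧ = {x1, x4, x7, x8, x13} ∩ {x1, x2, x3, x8, x11, x14, x15} = {x1, x8}
… ∩ ⟦light⟧ = {x1, x8} ∩ {x1, x7, x9, x10, x11, x12, x15} = {x1}
So ⟦cracked light block that touched x13 behind x8⟧ = {x1}.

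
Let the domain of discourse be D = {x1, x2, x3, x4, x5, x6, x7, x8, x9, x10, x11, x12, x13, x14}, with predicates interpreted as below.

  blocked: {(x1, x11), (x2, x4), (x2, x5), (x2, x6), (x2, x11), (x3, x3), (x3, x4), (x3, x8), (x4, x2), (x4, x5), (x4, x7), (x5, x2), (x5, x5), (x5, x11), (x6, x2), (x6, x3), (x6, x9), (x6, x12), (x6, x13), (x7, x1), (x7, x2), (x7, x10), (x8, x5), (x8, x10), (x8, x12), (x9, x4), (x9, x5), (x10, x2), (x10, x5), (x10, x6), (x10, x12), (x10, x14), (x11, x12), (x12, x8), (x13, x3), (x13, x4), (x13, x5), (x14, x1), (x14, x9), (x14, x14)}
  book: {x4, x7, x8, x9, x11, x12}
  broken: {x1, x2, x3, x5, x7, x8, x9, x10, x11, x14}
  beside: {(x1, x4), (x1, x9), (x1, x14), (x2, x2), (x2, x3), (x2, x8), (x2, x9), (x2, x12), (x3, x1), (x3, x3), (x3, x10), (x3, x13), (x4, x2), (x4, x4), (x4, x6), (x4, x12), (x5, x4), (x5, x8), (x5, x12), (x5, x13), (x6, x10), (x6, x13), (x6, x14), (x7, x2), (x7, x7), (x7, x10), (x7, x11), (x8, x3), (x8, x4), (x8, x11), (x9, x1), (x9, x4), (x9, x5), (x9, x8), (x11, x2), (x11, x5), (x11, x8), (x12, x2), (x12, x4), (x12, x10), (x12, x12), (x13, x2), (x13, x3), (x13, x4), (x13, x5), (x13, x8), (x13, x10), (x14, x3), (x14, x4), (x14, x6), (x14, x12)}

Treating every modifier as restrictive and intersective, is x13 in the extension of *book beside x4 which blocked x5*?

no

⟦beside x4⟧ = {x : ⟨x, x4⟩ ∈ ⟦beside⟧} = {x1, x4, x5, x8, x9, x12, x13, x14}
⟦which blocked x5⟧ = {x : ⟨x, x5⟩ ∈ ⟦blocked⟧} = {x2, x4, x5, x8, x9, x10, x13}
⟦book⟧ = {x4, x7, x8, x9, x11, x12}
… ∩ ⟦beside x4⟧ = {x4, x7, x8, x9, x11, x12} ∩ {x1, x4, x5, x8, x9, x12, x13, x14} = {x4, x8, x9, x12}
… ∩ ⟦which blocked x5⟧ = {x4, x8, x9, x12} ∩ {x2, x4, x5, x8, x9, x10, x13} = {x4, x8, x9}
⟦book beside x4 which blocked x5⟧ = {x4, x8, x9}; x13 ∉ this set.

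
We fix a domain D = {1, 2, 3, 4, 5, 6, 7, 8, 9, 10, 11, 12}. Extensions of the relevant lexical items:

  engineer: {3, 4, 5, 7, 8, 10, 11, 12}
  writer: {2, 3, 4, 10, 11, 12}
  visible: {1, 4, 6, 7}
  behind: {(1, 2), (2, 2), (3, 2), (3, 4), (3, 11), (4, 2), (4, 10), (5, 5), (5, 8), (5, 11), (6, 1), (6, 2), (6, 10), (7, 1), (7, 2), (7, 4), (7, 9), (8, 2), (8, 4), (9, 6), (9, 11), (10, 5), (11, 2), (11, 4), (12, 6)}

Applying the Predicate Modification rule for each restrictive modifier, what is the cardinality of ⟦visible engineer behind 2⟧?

2

⟦behind 2⟧ = {x : ⟨x, 2⟩ ∈ ⟦behind⟧} = {1, 2, 3, 4, 6, 7, 8, 11}
⟦engineer⟧ = {3, 4, 5, 7, 8, 10, 11, 12}
… ∩ ⟦behind 2⟧ = {3, 4, 5, 7, 8, 10, 11, 12} ∩ {1, 2, 3, 4, 6, 7, 8, 11} = {3, 4, 7, 8, 11}
… ∩ ⟦visible⟧ = {3, 4, 7, 8, 11} ∩ {1, 4, 6, 7} = {4, 7}
⟦visible engineer behind 2⟧ = {4, 7}, so the cardinality is 2.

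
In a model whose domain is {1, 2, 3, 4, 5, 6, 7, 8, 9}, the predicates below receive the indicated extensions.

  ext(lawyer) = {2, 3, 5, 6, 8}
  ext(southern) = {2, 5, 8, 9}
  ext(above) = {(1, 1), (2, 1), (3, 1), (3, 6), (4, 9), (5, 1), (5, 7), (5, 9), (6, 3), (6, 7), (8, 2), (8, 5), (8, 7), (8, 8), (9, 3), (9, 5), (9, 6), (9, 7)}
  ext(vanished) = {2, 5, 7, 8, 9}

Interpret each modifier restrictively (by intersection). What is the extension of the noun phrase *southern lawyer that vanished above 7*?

⟦that vanished⟧ = ⟦vanished⟧ = {2, 5, 7, 8, 9}
⟦above 7⟧ = {x : ⟨x, 7⟩ ∈ ⟦above⟧} = {5, 6, 8, 9}
⟦lawyer⟧ = {2, 3, 5, 6, 8}
… ∩ ⟦that vanished⟧ = {2, 3, 5, 6, 8} ∩ {2, 5, 7, 8, 9} = {2, 5, 8}
… ∩ ⟦above 7⟧ = {2, 5, 8} ∩ {5, 6, 8, 9} = {5, 8}
… ∩ ⟦southern⟧ = {5, 8} ∩ {2, 5, 8, 9} = {5, 8}
So ⟦southern lawyer that vanished above 7⟧ = {5, 8}.

{5, 8}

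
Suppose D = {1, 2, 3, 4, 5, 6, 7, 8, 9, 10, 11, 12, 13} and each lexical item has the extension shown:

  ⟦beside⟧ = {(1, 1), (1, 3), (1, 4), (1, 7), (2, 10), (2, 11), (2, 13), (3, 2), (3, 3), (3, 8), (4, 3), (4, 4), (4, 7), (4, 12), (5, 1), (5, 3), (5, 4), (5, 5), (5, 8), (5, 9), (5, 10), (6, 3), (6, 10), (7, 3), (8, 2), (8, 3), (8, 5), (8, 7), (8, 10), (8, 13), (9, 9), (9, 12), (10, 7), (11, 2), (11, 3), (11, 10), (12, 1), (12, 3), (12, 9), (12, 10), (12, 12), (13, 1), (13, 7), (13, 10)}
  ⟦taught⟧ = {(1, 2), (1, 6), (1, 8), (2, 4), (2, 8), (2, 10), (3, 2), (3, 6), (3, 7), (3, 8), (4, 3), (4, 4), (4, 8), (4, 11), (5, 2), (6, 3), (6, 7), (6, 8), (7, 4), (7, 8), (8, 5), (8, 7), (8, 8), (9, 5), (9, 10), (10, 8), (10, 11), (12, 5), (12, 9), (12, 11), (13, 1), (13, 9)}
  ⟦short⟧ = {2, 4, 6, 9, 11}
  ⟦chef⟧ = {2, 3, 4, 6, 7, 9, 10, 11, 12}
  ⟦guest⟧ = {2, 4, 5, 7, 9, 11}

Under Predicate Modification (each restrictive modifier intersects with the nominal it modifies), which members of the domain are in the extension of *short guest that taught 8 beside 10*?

{2}

⟦that taught 8⟧ = {x : ⟨x, 8⟩ ∈ ⟦taught⟧} = {1, 2, 3, 4, 6, 7, 8, 10}
⟦beside 10⟧ = {x : ⟨x, 10⟩ ∈ ⟦beside⟧} = {2, 5, 6, 8, 11, 12, 13}
⟦guest⟧ = {2, 4, 5, 7, 9, 11}
… ∩ ⟦that taught 8⟧ = {2, 4, 5, 7, 9, 11} ∩ {1, 2, 3, 4, 6, 7, 8, 10} = {2, 4, 7}
… ∩ ⟦beside 10⟧ = {2, 4, 7} ∩ {2, 5, 6, 8, 11, 12, 13} = {2}
… ∩ ⟦short⟧ = {2} ∩ {2, 4, 6, 9, 11} = {2}
So ⟦short guest that taught 8 beside 10⟧ = {2}.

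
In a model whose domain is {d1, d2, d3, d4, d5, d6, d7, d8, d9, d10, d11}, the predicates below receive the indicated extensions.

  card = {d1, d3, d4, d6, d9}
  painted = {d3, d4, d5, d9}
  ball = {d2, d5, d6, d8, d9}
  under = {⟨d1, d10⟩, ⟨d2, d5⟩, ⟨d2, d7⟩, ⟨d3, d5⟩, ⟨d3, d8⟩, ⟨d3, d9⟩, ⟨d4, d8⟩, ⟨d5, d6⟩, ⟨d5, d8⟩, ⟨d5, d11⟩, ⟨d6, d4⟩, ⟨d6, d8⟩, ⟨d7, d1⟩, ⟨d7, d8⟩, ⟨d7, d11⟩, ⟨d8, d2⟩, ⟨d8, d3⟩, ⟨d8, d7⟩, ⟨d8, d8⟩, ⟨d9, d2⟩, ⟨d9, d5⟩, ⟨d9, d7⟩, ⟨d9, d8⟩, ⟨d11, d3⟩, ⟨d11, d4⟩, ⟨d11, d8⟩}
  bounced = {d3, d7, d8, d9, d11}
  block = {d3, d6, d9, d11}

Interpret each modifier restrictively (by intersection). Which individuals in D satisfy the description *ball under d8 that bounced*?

⟦under d8⟧ = {x : ⟨x, d8⟩ ∈ ⟦under⟧} = {d3, d4, d5, d6, d7, d8, d9, d11}
⟦that bounced⟧ = ⟦bounced⟧ = {d3, d7, d8, d9, d11}
⟦ball⟧ = {d2, d5, d6, d8, d9}
… ∩ ⟦under d8⟧ = {d2, d5, d6, d8, d9} ∩ {d3, d4, d5, d6, d7, d8, d9, d11} = {d5, d6, d8, d9}
… ∩ ⟦that bounced⟧ = {d5, d6, d8, d9} ∩ {d3, d7, d8, d9, d11} = {d8, d9}
So ⟦ball under d8 that bounced⟧ = {d8, d9}.

{d8, d9}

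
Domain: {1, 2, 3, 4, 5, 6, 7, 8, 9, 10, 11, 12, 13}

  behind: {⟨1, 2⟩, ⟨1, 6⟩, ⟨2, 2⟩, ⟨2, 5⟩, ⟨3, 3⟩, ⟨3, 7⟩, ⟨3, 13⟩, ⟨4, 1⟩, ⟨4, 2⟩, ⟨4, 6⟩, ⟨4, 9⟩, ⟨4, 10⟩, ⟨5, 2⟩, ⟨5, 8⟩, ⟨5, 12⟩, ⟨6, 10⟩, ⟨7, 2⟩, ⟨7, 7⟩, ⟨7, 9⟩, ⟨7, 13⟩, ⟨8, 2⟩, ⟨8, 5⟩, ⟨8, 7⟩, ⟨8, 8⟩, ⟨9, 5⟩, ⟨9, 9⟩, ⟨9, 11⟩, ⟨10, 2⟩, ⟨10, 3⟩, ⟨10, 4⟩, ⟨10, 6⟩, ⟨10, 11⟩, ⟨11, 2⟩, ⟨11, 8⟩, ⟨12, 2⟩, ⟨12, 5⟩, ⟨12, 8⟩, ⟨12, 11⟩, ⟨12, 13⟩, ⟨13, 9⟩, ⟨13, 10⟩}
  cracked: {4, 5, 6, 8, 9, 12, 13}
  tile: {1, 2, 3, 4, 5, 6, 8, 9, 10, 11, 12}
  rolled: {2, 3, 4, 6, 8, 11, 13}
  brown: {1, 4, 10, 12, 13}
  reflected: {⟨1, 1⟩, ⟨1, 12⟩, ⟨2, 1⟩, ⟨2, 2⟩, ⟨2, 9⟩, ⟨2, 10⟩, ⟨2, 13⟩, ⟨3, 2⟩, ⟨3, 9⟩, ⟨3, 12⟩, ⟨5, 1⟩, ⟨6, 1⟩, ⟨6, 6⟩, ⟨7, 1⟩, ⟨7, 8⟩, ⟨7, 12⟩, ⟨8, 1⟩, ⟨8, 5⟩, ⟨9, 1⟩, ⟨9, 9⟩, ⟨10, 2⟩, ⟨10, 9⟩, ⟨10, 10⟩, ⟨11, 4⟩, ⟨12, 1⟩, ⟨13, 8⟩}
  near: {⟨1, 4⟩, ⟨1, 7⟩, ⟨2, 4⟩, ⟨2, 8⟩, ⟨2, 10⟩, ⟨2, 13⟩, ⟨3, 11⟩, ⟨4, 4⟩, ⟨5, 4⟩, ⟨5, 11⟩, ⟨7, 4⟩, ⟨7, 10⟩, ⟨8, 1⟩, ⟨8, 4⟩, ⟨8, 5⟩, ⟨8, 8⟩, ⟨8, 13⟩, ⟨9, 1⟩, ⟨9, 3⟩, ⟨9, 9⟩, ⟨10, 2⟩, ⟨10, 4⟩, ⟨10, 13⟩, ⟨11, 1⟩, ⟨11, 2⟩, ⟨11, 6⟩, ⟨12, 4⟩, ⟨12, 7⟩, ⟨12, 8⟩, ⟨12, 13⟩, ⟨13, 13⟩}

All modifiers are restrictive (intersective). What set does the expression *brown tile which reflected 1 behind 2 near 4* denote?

{1, 12}

⟦which reflected 1⟧ = {x : ⟨x, 1⟩ ∈ ⟦reflected⟧} = {1, 2, 5, 6, 7, 8, 9, 12}
⟦behind 2⟧ = {x : ⟨x, 2⟩ ∈ ⟦behind⟧} = {1, 2, 4, 5, 7, 8, 10, 11, 12}
⟦near 4⟧ = {x : ⟨x, 4⟩ ∈ ⟦near⟧} = {1, 2, 4, 5, 7, 8, 10, 12}
⟦tile⟧ = {1, 2, 3, 4, 5, 6, 8, 9, 10, 11, 12}
… ∩ ⟦which reflected 1⟧ = {1, 2, 3, 4, 5, 6, 8, 9, 10, 11, 12} ∩ {1, 2, 5, 6, 7, 8, 9, 12} = {1, 2, 5, 6, 8, 9, 12}
… ∩ ⟦behind 2⟧ = {1, 2, 5, 6, 8, 9, 12} ∩ {1, 2, 4, 5, 7, 8, 10, 11, 12} = {1, 2, 5, 8, 12}
… ∩ ⟦near 4⟧ = {1, 2, 5, 8, 12} ∩ {1, 2, 4, 5, 7, 8, 10, 12} = {1, 2, 5, 8, 12}
… ∩ ⟦brown⟧ = {1, 2, 5, 8, 12} ∩ {1, 4, 10, 12, 13} = {1, 12}
So ⟦brown tile which reflected 1 behind 2 near 4⟧ = {1, 12}.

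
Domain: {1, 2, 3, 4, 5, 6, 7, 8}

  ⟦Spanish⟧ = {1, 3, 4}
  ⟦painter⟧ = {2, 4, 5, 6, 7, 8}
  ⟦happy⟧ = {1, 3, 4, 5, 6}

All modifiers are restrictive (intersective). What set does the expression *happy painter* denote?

⟦painter⟧ = {2, 4, 5, 6, 7, 8}
… ∩ ⟦happy⟧ = {2, 4, 5, 6, 7, 8} ∩ {1, 3, 4, 5, 6} = {4, 5, 6}
So ⟦happy painter⟧ = {4, 5, 6}.

{4, 5, 6}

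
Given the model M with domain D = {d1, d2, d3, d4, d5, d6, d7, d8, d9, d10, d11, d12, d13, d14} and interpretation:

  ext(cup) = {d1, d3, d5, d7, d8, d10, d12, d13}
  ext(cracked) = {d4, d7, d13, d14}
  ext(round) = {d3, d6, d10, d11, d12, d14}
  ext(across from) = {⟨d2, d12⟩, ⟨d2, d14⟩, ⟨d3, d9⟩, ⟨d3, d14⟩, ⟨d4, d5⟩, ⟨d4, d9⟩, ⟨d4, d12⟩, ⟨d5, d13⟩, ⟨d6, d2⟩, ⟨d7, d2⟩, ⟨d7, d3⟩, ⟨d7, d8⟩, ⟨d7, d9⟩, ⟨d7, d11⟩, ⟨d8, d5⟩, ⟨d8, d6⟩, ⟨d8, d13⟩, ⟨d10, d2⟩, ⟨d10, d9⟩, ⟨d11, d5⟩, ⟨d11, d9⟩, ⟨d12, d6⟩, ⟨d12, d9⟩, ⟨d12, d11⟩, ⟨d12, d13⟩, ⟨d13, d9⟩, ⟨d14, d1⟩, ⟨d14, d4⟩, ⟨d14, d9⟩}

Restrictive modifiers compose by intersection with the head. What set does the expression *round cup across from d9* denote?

⟦across from d9⟧ = {x : ⟨x, d9⟩ ∈ ⟦across from⟧} = {d3, d4, d7, d10, d11, d12, d13, d14}
⟦cup⟧ = {d1, d3, d5, d7, d8, d10, d12, d13}
… ∩ ⟦across from d9⟧ = {d1, d3, d5, d7, d8, d10, d12, d13} ∩ {d3, d4, d7, d10, d11, d12, d13, d14} = {d3, d7, d10, d12, d13}
… ∩ ⟦round⟧ = {d3, d7, d10, d12, d13} ∩ {d3, d6, d10, d11, d12, d14} = {d3, d10, d12}
So ⟦round cup across from d9⟧ = {d3, d10, d12}.

{d3, d10, d12}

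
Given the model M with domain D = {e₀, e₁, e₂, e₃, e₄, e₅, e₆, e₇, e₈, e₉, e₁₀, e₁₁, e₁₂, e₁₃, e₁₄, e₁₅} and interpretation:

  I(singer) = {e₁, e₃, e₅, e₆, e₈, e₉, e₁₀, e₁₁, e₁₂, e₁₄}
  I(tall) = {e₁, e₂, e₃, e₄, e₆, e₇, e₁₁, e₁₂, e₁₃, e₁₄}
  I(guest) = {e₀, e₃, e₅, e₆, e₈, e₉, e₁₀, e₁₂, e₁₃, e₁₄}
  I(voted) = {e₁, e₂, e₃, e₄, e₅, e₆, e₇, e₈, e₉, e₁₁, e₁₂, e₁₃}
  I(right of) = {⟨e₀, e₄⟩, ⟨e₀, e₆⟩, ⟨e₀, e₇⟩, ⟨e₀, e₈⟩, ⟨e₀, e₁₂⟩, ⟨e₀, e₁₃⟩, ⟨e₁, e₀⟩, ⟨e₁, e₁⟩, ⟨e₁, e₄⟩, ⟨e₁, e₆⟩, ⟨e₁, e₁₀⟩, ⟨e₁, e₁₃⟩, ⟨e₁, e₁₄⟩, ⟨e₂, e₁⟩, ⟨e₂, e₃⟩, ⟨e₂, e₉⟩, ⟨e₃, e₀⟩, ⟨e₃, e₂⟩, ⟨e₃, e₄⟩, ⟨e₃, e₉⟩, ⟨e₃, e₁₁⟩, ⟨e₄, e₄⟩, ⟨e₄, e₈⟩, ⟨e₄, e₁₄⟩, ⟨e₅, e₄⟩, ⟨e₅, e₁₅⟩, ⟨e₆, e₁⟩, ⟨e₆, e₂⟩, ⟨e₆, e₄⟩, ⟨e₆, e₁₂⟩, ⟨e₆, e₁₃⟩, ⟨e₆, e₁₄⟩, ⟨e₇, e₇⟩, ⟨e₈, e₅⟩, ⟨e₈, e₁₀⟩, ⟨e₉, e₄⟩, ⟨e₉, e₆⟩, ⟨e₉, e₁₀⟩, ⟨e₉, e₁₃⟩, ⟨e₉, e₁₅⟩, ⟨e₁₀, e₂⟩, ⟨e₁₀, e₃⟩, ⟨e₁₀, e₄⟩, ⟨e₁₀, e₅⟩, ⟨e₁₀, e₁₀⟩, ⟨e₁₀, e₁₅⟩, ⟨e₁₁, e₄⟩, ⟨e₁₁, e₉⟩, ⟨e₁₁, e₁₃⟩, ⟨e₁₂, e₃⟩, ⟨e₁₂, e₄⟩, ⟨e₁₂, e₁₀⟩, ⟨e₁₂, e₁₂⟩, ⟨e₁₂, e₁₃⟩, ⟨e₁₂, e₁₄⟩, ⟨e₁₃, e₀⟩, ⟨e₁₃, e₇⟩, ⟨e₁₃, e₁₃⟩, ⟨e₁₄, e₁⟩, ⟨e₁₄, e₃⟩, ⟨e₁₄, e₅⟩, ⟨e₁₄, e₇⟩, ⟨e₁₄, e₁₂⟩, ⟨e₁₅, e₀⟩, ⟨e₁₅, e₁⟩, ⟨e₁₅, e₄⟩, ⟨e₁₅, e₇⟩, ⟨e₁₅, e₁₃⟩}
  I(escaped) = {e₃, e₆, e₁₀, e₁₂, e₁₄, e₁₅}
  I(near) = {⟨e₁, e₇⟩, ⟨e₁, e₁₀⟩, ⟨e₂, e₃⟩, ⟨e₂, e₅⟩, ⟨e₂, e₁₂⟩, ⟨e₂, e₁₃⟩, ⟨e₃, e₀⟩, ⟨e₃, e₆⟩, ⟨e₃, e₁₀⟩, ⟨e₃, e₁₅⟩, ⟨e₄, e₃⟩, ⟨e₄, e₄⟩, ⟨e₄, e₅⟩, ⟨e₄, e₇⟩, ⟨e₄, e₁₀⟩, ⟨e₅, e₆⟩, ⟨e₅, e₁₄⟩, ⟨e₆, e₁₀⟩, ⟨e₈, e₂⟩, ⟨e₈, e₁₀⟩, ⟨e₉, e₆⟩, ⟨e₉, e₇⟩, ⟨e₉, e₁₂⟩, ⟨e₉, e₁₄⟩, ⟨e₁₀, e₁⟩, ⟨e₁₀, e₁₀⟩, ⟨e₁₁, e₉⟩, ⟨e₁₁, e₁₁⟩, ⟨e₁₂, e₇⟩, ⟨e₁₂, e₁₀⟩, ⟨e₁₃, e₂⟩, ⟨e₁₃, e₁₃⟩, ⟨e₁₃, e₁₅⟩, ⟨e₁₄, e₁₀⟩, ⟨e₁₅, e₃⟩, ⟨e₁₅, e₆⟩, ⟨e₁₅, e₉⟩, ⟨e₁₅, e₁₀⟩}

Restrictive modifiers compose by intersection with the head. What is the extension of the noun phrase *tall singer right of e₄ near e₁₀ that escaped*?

⟦right of e₄⟧ = {x : ⟨x, e₄⟩ ∈ ⟦right of⟧} = {e₀, e₁, e₃, e₄, e₅, e₆, e₉, e₁₀, e₁₁, e₁₂, e₁₅}
⟦near e₁₀⟧ = {x : ⟨x, e₁₀⟩ ∈ ⟦near⟧} = {e₁, e₃, e₄, e₆, e₈, e₁₀, e₁₂, e₁₄, e₁₅}
⟦that escaped⟧ = ⟦escaped⟧ = {e₃, e₆, e₁₀, e₁₂, e₁₄, e₁₅}
⟦singer⟧ = {e₁, e₃, e₅, e₆, e₈, e₉, e₁₀, e₁₁, e₁₂, e₁₄}
… ∩ ⟦right of e₄⟧ = {e₁, e₃, e₅, e₆, e₈, e₉, e₁₀, e₁₁, e₁₂, e₁₄} ∩ {e₀, e₁, e₃, e₄, e₅, e₆, e₉, e₁₀, e₁₁, e₁₂, e₁₅} = {e₁, e₃, e₅, e₆, e₉, e₁₀, e₁₁, e₁₂}
… ∩ ⟦near e₁₀⟧ = {e₁, e₃, e₅, e₆, e₉, e₁₀, e₁₁, e₁₂} ∩ {e₁, e₃, e₄, e₆, e₈, e₁₀, e₁₂, e₁₄, e₁₅} = {e₁, e₃, e₆, e₁₀, e₁₂}
… ∩ ⟦that escaped⟧ = {e₁, e₃, e₆, e₁₀, e₁₂} ∩ {e₃, e₆, e₁₀, e₁₂, e₁₄, e₁₅} = {e₃, e₆, e₁₀, e₁₂}
… ∩ ⟦tall⟧ = {e₃, e₆, e₁₀, e₁₂} ∩ {e₁, e₂, e₃, e₄, e₆, e₇, e₁₁, e₁₂, e₁₃, e₁₄} = {e₃, e₆, e₁₂}
So ⟦tall singer right of e₄ near e₁₀ that escaped⟧ = {e₃, e₆, e₁₂}.

{e₃, e₆, e₁₂}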